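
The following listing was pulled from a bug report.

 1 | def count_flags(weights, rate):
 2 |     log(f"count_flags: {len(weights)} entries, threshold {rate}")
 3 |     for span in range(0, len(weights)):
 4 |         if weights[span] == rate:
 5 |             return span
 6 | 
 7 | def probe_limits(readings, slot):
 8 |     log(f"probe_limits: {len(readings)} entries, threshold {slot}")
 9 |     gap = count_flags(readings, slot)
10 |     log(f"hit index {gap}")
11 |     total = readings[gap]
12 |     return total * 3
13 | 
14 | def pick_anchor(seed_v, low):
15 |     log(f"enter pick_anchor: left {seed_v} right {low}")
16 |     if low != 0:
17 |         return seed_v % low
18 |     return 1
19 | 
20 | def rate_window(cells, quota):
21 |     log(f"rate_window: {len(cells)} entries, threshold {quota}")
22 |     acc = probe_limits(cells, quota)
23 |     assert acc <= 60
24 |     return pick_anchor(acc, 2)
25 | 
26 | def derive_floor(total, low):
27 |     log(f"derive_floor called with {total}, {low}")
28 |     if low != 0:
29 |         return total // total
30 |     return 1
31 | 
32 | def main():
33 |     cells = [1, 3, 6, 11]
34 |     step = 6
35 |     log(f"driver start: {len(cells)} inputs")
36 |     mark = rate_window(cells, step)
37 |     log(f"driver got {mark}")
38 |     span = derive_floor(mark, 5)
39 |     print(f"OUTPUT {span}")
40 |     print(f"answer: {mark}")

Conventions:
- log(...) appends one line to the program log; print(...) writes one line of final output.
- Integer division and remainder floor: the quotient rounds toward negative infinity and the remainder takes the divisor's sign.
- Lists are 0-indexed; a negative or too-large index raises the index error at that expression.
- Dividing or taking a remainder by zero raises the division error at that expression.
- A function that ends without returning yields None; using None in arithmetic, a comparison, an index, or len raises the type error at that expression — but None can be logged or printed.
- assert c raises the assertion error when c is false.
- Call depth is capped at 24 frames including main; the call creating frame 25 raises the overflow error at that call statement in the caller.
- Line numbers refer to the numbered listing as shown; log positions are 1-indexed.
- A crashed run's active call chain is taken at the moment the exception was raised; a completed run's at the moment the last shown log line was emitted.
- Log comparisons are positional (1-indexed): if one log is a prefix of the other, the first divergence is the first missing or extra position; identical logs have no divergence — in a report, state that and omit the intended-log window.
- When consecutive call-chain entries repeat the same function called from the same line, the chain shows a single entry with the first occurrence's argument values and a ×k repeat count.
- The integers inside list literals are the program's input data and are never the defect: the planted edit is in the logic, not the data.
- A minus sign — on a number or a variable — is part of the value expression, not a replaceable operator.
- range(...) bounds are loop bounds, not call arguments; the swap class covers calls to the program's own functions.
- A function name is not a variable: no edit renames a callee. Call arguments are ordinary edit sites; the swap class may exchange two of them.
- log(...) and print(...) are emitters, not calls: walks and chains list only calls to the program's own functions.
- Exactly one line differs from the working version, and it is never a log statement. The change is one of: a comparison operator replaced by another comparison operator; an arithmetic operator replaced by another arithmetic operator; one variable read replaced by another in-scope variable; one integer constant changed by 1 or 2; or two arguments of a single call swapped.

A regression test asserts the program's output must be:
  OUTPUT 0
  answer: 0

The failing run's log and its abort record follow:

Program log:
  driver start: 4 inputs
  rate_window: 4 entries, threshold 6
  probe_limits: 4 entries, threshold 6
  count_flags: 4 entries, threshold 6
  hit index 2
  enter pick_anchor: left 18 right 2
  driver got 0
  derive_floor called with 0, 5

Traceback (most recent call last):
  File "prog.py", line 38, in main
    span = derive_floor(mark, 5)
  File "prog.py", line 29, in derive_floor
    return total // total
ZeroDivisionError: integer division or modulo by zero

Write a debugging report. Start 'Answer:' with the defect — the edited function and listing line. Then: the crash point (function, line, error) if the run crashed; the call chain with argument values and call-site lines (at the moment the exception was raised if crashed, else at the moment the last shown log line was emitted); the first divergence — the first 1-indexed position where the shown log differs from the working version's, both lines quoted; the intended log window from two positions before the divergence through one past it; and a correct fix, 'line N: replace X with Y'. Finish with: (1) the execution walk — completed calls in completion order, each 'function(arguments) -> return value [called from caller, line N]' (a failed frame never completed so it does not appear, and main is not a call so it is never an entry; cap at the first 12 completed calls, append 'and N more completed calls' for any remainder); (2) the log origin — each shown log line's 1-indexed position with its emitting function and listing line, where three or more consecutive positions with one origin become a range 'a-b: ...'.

Answer: the defect is in derive_floor at line 29.
Key fact: No log line differs; the crash is the first visible symptom.
Crash: derive_floor, line 29, ZeroDivisionError.
Call chain: main -> derive_floor(0, 5) (called at line 38).
First divergence: none; the two logs match at every position.
Execution walk:
  count_flags([1, 3, 6, 11], 6) -> 2  [called from probe_limits, line 9]
  probe_limits([1, 3, 6, 11], 6) -> 18  [called from rate_window, line 22]
  pick_anchor(18, 2) -> 0  [called from rate_window, line 24]
  rate_window([1, 3, 6, 11], 6) -> 0  [called from main, line 36]
Log origins:
  1: logged in main at line 35
  2: logged in rate_window at line 21
  3: logged in probe_limits at line 8
  4: logged in count_flags at line 2
  5: logged in probe_limits at line 10
  6: logged in pick_anchor at line 15
  7: logged in main at line 37
  8: logged in derive_floor at line 27
A correct fix: line 29: replace `total // total` with `total // low`.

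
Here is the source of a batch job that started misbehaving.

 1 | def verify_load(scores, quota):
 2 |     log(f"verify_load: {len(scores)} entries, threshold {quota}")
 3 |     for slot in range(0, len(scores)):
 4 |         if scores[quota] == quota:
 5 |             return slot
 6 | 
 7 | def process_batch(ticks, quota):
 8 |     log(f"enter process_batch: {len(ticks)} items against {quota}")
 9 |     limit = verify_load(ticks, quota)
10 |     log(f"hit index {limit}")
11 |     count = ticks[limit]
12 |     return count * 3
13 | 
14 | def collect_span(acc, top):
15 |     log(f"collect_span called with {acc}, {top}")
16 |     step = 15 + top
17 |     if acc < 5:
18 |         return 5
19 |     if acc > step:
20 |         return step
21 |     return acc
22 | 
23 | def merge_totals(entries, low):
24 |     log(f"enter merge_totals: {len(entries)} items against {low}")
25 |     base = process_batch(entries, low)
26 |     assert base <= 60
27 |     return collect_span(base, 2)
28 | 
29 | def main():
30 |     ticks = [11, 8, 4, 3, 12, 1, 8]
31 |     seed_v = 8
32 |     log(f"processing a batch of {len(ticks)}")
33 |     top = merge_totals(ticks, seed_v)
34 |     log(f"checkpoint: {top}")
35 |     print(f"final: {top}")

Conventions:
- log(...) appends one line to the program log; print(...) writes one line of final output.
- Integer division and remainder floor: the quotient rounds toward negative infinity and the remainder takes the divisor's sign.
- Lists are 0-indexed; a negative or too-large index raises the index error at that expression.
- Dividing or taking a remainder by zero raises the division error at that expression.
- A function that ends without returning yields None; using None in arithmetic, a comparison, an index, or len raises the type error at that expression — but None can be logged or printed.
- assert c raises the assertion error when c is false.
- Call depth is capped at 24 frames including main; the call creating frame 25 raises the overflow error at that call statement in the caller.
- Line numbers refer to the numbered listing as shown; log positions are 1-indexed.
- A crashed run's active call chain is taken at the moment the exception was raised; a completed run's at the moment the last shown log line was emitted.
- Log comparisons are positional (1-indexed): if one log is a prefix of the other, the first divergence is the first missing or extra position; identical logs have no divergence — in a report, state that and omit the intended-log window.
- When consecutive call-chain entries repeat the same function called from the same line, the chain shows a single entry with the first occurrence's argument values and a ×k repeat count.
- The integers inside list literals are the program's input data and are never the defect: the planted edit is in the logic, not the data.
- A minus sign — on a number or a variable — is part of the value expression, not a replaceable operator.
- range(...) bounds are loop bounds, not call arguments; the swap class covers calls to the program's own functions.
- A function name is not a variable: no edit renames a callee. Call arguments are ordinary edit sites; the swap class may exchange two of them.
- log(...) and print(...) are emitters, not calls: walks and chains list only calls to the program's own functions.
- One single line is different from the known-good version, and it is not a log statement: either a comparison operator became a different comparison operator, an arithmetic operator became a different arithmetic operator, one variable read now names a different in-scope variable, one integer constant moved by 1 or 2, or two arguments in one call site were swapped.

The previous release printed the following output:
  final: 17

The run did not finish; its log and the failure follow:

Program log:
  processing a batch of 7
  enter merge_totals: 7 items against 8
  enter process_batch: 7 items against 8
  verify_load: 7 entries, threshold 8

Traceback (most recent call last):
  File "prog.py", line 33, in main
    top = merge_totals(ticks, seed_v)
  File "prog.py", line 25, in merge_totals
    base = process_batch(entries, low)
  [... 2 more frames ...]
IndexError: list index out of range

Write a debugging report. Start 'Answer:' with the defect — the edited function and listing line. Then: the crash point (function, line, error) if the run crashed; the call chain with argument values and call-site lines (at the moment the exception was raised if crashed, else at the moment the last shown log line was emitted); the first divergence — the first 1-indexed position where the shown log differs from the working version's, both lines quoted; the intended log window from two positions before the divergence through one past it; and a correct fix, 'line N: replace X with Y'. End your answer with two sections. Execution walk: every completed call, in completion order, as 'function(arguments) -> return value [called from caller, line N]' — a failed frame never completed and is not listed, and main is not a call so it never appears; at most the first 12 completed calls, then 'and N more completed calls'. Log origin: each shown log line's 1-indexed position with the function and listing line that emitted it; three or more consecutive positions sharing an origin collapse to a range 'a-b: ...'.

Answer: the defect is in verify_load at line 4.
Key observation: The shown log is a 4-line prefix of the intended one, whose next entry is 'hit index 1'.
Crash: verify_load, line 4, IndexError.
Call chain: main -> merge_totals([11, 8, 4, 3, 12, 1, 8], 8) (called at line 33) -> process_batch([11, 8, 4, 3, 12, 1, 8], 8) (called at line 25) -> verify_load([11, 8, 4, 3, 12, 1, 8], 8) (called at line 9).
First divergence: position 5 (shown log ended at 4 lines; the working version continues: 'hit index 1').
Intended log window:
  3: enter process_batch: 7 items against 8
  4: verify_load: 7 entries, threshold 8
  5: hit index 1
  6: collect_span called with 24, 2
Execution walk:
  (no call completed)
Log line origins:
  1: from main, line 32
  2: from merge_totals, line 24
  3: from process_batch, line 8
  4: from verify_load, line 2
A correct fix: line 4: replace `scores[quota]` with `scores[slot]`.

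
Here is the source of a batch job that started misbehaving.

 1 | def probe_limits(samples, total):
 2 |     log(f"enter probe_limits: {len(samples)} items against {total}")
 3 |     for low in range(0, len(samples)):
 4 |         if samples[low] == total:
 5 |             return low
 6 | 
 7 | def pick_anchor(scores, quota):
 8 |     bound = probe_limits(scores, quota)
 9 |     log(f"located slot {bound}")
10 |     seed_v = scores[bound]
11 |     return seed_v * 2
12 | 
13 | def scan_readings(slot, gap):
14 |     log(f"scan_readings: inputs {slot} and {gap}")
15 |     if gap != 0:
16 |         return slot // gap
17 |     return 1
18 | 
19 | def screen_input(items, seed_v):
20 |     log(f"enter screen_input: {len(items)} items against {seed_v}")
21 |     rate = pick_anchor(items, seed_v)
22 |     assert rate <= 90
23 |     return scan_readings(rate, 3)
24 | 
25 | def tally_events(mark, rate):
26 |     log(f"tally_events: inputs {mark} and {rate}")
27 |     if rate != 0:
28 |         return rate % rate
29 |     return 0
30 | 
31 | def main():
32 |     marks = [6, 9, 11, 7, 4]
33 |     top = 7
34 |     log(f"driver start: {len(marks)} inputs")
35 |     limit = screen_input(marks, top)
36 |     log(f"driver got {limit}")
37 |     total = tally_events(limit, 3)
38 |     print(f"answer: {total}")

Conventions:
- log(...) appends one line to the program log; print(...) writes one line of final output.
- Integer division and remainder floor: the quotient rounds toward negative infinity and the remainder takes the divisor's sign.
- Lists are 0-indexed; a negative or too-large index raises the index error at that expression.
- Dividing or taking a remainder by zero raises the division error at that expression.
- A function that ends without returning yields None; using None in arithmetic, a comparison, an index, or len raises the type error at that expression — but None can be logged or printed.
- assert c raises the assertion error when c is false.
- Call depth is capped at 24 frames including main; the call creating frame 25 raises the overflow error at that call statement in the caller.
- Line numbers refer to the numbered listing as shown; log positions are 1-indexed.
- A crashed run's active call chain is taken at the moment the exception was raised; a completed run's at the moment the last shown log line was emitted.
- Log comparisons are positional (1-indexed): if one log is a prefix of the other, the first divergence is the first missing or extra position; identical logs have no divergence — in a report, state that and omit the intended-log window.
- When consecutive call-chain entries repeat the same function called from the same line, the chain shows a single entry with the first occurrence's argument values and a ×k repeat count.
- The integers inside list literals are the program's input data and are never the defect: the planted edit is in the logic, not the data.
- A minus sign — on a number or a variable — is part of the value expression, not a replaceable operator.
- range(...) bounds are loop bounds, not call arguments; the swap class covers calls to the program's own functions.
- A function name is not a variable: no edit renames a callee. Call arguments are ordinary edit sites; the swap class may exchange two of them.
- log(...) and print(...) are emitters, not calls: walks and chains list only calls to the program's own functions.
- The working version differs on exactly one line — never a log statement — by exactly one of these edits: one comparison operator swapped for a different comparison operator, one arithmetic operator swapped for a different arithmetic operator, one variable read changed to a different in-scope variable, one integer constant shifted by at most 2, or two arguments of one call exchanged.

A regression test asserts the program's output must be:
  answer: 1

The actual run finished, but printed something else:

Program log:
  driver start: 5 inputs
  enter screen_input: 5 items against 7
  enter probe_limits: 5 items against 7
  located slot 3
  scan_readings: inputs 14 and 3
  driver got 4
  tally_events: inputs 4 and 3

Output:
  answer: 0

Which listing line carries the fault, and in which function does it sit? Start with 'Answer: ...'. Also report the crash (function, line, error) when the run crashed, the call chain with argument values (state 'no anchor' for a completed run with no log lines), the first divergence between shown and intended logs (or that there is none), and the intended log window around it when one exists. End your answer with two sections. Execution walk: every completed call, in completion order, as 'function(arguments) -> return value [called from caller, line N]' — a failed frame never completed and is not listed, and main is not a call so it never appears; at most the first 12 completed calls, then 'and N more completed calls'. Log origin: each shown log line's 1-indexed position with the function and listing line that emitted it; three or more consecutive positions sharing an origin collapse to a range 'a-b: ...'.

Answer: the defect is in tally_events at line 28.
Core observation: Nothing in the log betrays the bug — only the output does.
Call chain: main -> tally_events(4, 3) (called at line 37).
First divergence: none — the logs agree in full.
Execution walk:
  probe_limits([6, 9, 11, 7, 4], 7) -> 3  [called from pick_anchor, line 8]
  pick_anchor([6, 9, 11, 7, 4], 7) -> 14  [called from screen_input, line 21]
  scan_readings(14, 3) -> 4  [called from screen_input, line 23]
  screen_input([6, 9, 11, 7, 4], 7) -> 4  [called from main, line 35]
  tally_events(4, 3) -> 0  [called from main, line 37]
Log line origins:
  1: from main, line 34
  2: from screen_input, line 20
  3: from probe_limits, line 2
  4: from pick_anchor, line 9
  5: from scan_readings, line 14
  6: from main, line 36
  7: from tally_events, line 26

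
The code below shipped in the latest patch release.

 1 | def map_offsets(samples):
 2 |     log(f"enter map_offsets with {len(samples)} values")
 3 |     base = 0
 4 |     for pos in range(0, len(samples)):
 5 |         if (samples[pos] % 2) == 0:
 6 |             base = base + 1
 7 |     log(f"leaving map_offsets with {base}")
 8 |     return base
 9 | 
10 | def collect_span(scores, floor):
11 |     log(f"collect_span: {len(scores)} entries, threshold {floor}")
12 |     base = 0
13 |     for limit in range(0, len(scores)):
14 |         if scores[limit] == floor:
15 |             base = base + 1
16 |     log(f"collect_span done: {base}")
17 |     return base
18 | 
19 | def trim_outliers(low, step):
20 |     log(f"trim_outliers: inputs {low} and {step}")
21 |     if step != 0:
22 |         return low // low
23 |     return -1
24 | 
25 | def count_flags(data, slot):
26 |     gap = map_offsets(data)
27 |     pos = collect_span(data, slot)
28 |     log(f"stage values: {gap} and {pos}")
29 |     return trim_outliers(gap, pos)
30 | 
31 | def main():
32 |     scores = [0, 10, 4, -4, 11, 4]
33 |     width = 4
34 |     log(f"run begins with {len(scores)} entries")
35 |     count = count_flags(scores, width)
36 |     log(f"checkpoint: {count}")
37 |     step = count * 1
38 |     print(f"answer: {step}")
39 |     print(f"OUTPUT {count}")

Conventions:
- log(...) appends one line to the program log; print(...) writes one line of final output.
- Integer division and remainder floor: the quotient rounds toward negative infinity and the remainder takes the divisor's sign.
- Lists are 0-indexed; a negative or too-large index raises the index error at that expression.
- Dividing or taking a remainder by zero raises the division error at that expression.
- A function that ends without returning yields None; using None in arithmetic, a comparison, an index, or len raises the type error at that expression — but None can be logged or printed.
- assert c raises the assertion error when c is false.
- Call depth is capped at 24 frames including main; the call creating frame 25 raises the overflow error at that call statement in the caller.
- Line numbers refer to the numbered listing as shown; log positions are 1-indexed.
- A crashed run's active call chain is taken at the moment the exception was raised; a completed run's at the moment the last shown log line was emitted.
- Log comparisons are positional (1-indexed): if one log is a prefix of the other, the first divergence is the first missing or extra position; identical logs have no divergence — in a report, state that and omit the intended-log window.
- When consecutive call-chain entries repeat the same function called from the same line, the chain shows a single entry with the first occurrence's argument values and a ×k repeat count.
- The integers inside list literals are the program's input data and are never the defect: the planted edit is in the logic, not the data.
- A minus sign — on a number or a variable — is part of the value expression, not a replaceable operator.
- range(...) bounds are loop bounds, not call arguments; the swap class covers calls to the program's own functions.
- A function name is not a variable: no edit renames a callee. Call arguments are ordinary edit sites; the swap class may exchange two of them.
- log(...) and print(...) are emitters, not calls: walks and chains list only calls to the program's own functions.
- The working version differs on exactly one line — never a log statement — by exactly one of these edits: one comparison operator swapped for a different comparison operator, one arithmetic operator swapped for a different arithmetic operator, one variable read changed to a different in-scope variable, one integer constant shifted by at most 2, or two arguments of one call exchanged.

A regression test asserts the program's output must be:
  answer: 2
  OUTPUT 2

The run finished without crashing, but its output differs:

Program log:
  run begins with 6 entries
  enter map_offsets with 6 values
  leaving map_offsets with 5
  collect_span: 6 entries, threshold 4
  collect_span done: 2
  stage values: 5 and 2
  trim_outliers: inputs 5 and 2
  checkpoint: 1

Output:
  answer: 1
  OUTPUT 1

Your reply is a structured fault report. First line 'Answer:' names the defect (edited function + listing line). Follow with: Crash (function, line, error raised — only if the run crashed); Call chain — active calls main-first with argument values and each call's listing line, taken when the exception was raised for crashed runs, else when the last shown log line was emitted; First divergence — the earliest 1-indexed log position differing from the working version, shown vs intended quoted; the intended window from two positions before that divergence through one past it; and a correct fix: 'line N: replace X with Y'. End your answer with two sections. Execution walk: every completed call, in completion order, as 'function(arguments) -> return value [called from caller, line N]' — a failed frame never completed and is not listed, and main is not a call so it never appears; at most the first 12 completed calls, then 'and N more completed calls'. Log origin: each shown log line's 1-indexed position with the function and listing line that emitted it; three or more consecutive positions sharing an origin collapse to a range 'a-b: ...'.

Answer: the defect is in trim_outliers at line 22.
Key fact: Everything matches until log position 8, which reads 'checkpoint: 1' in place of 'checkpoint: 2'.
Call chain: main.
First divergence: position 8; shown 'checkpoint: 1' vs intended 'checkpoint: 2'.
Intended log window:
  6: stage values: 5 and 2
  7: trim_outliers: inputs 5 and 2
  8: checkpoint: 2
Execution walk:
  map_offsets([0, 10, 4, -4, 11, 4]) -> 5  [called from count_flags, line 26]
  collect_span([0, 10, 4, -4, 11, 4], 4) -> 2  [called from count_flags, line 27]
  trim_outliers(5, 2) -> 1  [called from count_flags, line 29]
  count_flags([0, 10, 4, -4, 11, 4], 4) -> 1  [called from main, line 35]
Log origins:
  1: emitted by main (line 34)
  2: emitted by map_offsets (line 2)
  3: emitted by map_offsets (line 7)
  4: emitted by collect_span (line 11)
  5: emitted by collect_span (line 16)
  6: emitted by count_flags (line 28)
  7: emitted by trim_outliers (line 20)
  8: emitted by main (line 36)
A correct fix: line 22: replace `low // low` with `low // step`.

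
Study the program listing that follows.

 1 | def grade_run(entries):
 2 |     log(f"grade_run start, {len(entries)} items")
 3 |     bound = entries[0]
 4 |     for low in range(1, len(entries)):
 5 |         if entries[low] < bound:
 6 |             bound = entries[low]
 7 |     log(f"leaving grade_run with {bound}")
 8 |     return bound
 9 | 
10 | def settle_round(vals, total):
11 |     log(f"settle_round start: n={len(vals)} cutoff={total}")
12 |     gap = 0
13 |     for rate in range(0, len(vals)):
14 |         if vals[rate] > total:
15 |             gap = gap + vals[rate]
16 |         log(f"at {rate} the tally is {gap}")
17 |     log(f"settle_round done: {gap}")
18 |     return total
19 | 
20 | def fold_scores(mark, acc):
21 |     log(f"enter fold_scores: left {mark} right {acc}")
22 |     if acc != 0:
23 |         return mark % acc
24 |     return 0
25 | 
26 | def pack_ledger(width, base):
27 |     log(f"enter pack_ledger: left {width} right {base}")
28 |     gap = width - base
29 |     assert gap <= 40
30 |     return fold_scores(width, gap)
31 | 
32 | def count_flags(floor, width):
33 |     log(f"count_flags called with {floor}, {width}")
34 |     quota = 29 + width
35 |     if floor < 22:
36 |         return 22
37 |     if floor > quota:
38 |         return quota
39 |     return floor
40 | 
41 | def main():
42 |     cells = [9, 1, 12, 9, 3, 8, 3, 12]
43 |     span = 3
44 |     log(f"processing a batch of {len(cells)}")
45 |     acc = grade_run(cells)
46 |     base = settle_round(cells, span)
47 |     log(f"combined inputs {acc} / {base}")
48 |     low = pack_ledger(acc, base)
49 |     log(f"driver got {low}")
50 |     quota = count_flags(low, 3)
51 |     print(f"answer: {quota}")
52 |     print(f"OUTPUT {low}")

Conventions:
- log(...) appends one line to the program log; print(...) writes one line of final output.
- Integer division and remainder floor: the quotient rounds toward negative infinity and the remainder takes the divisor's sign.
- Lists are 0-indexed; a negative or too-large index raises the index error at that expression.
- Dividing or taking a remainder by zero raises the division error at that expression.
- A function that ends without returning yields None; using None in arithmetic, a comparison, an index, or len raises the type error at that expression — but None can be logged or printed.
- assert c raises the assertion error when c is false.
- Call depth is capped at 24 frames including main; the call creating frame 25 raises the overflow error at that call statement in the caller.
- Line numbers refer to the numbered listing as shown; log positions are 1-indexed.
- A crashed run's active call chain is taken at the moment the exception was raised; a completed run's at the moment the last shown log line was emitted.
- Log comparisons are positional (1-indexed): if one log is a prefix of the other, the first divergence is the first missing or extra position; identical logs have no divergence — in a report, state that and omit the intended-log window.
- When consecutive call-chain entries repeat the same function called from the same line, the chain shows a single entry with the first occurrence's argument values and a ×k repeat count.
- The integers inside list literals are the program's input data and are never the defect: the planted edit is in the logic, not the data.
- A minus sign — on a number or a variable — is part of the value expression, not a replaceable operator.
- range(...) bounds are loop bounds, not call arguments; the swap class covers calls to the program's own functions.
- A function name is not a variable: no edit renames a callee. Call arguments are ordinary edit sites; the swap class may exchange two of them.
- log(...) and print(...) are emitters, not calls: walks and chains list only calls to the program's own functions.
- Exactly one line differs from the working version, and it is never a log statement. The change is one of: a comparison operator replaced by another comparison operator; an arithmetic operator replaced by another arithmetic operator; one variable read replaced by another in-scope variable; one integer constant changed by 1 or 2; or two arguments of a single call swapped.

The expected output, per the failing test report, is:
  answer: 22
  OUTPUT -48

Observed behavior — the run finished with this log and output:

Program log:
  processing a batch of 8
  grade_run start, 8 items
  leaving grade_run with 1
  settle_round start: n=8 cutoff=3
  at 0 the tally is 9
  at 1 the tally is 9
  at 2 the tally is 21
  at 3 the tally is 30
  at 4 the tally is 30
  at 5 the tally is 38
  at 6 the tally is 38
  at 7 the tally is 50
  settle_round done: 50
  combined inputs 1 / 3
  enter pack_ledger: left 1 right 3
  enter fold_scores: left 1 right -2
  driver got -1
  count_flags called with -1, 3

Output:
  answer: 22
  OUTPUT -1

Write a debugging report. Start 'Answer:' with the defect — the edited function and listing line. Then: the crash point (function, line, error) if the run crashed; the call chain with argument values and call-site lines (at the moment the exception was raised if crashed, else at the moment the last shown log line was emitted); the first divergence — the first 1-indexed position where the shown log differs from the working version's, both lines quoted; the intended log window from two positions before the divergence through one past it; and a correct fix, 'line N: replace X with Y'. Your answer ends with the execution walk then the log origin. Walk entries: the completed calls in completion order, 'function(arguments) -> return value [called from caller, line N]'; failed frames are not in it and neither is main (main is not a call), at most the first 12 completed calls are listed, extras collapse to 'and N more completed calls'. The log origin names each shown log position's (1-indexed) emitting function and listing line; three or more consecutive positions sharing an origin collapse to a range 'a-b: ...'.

Answer: the defect is in settle_round at line 18.
Core observation: The log first diverges at position 14: the faulty run prints 'combined inputs 1 / 3' where the working version prints 'combined inputs 1 / 50'.
Call chain: main -> count_flags(-1, 3) (called at line 50).
First divergence: at position 14 the run shows 'combined inputs 1 / 3' where the working version logs 'combined inputs 1 / 50'.
Intended log window:
  12: at 7 the tally is 50
  13: settle_round done: 50
  14: combined inputs 1 / 50
  15: enter pack_ledger: left 1 right 50
Execution walk:
  grade_run([9, 1, 12, 9, 3, 8, 3, 12]) -> 1  [called from main, line 45]
  settle_round([9, 1, 12, 9, 3, 8, 3, 12], 3) -> 3  [called from main, line 46]
  fold_scores(1, -2) -> -1  [called from pack_ledger, line 30]
  pack_ledger(1, 3) -> -1  [called from main, line 48]
  count_flags(-1, 3) -> 22  [called from main, line 50]
Origin of each log line:
  1: emitted by main (line 44)
  2: emitted by grade_run (line 2)
  3: emitted by grade_run (line 7)
  4: emitted by settle_round (line 11)
  5-12: emitted by settle_round (line 16)
  13: emitted by settle_round (line 17)
  14: emitted by main (line 47)
  15: emitted by pack_ledger (line 27)
  16: emitted by fold_scores (line 21)
  17: emitted by main (line 49)
  18: emitted by count_flags (line 33)
A correct fix: line 18: replace `total` with `gap`.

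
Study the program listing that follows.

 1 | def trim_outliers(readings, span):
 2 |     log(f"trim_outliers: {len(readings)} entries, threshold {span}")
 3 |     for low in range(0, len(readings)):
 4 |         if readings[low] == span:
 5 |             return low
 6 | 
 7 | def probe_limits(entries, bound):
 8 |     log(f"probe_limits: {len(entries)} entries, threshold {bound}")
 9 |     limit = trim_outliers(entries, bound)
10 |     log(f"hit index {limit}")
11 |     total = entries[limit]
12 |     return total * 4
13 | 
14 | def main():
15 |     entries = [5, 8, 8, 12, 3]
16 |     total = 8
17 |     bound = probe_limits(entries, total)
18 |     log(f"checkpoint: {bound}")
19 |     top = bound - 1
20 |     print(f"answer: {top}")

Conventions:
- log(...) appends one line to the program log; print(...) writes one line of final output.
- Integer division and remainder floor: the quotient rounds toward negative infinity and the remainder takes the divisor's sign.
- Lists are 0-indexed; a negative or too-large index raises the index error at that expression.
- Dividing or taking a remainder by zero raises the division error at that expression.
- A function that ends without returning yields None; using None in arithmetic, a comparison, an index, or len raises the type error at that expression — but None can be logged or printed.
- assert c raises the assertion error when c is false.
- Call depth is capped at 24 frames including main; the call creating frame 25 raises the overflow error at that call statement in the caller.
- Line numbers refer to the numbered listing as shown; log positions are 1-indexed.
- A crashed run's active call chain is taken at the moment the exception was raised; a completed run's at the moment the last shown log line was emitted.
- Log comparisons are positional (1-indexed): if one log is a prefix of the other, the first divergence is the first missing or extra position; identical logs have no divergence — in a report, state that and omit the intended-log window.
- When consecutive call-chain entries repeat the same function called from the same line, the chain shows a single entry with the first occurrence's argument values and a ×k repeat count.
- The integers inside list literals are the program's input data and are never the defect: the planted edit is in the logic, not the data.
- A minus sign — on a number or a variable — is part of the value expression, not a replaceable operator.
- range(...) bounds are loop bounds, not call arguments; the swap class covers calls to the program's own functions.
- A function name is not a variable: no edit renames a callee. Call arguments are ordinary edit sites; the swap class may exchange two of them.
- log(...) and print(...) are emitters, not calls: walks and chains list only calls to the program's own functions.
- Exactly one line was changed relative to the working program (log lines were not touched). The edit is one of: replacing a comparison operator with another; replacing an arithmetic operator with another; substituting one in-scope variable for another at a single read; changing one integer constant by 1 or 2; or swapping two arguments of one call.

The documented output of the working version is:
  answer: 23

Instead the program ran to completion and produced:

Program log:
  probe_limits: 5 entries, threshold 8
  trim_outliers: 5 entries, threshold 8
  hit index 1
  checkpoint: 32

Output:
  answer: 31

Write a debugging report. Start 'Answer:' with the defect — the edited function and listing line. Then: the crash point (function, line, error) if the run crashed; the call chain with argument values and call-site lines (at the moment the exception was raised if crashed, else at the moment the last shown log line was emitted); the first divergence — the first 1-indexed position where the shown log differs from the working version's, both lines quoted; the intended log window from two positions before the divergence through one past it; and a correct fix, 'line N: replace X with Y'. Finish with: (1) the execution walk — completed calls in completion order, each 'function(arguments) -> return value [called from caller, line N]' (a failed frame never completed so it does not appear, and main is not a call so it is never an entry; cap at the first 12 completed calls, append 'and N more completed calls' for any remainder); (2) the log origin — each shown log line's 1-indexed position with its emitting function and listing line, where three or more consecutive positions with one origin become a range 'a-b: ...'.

Answer: the defect is in probe_limits at line 12.
Key observation: Position 4 is the first bad log line: 'checkpoint: 32' should read 'checkpoint: 24'.
Call chain: main.
First divergence: at position 4 the run shows 'checkpoint: 32' where the working version logs 'checkpoint: 24'.
Intended log window:
  2: trim_outliers: 5 entries, threshold 8
  3: hit index 1
  4: checkpoint: 24
Execution walk:
  trim_outliers([5, 8, 8, 12, 3], 8) -> 1  [called from probe_limits, line 9]
  probe_limits([5, 8, 8, 12, 3], 8) -> 32  [called from main, line 17]
Log origin:
  1: emitted by probe_limits (line 8)
  2: emitted by trim_outliers (line 2)
  3: emitted by probe_limits (line 10)
  4: emitted by main (line 18)
A correct fix: line 12: replace `4` with `3`.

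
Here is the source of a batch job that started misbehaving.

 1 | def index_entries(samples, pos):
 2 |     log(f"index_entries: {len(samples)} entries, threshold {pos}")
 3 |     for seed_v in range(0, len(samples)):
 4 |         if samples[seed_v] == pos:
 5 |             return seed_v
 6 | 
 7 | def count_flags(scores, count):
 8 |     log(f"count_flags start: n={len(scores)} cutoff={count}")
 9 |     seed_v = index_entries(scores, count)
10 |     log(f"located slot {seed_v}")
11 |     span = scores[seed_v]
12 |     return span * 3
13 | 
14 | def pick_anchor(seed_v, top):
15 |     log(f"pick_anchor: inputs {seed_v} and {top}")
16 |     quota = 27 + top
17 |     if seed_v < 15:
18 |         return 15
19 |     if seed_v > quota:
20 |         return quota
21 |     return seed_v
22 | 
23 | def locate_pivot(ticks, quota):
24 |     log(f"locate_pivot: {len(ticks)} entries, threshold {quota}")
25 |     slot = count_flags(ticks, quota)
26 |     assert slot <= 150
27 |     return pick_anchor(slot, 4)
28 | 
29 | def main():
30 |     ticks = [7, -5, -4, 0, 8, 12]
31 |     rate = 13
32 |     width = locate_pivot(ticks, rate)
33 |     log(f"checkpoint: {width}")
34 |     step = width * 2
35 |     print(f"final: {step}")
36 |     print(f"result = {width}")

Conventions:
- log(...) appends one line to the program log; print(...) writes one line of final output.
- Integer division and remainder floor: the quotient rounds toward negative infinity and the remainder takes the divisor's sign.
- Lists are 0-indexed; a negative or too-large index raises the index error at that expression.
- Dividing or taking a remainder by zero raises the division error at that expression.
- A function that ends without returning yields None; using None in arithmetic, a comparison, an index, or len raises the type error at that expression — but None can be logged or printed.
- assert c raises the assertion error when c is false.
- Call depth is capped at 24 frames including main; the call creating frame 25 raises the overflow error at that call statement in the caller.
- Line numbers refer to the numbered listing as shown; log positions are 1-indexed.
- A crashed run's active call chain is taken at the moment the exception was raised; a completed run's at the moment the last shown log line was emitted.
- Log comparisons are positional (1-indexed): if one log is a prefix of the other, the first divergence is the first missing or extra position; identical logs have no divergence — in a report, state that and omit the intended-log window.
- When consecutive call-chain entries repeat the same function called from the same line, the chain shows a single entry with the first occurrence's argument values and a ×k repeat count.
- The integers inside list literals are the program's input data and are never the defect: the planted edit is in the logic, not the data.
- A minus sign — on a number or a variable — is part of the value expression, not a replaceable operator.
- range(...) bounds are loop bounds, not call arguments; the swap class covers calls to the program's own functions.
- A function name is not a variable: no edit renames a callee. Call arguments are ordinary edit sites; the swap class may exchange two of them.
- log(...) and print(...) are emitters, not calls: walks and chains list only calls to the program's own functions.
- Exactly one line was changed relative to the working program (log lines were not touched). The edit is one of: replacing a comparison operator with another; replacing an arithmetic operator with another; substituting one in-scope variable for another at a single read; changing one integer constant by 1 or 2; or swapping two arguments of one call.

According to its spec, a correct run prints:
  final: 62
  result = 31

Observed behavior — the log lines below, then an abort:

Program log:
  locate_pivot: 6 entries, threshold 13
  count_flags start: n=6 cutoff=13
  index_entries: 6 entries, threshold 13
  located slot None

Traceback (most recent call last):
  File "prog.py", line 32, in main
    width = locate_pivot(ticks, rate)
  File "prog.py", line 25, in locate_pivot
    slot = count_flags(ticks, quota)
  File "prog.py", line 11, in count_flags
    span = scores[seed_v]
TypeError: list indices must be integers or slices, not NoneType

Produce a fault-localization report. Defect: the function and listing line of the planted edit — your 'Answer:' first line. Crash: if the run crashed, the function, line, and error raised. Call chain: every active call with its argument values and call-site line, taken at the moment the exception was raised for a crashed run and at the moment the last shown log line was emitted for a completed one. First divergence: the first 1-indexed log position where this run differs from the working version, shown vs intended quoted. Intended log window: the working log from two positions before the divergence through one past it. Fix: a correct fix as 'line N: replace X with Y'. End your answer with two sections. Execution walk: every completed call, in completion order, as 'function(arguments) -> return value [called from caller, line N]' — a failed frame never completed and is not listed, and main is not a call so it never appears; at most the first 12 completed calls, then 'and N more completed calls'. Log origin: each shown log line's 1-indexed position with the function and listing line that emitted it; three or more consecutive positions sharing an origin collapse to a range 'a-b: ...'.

Answer: the defect is in main at line 31.
Core observation: Position 1 is the first bad log line: 'locate_pivot: 6 entries, threshold 13' should read 'locate_pivot: 6 entries, threshold 12'.
Crash: count_flags, line 11, TypeError.
Call chain: main -> locate_pivot([7, -5, -4, 0, 8, 12], 13) (called at line 32) -> count_flags([7, -5, -4, 0, 8, 12], 13) (called at line 25).
First divergence: at position 1 the run shows 'locate_pivot: 6 entries, threshold 13' where the working version logs 'locate_pivot: 6 entries, threshold 12'.
Intended log window:
  1: locate_pivot: 6 entries, threshold 12
  2: count_flags start: n=6 cutoff=12
Execution walk:
  index_entries([7, -5, -4, 0, 8, 12], 13) -> None  [called from count_flags, line 9]
Origin of each log line:
  1: logged in locate_pivot at line 24
  2: logged in count_flags at line 8
  3: logged in index_entries at line 2
  4: logged in count_flags at line 10
A correct fix: line 31: replace `13` with `12`.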